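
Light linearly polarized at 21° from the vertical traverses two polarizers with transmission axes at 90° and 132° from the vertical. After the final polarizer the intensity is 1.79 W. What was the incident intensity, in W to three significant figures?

I₀ ≈ 25.2 W

I₁ = I₀ cos²(90° − 21°) = I₀ cos²(69°) = 0.1284 I₀.
I₂ = I₁ cos²(132° − 90°) = 0.1284 I₀ · cos²(42°) = 0.07093 I₀.
So 1.79 W = 0.07093 I₀, giving I₀ = 1.79/0.07093 = 25.24 W.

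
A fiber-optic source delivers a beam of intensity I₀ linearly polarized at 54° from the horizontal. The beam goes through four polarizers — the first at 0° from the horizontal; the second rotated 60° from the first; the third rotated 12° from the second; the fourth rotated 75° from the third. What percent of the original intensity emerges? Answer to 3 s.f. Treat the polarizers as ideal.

By Malus's law, I₁ = I₀ cos²(0° − 54°) = I₀ cos²(54°) = 0.3455 I₀.
I₂ = I₁ cos²(60°) = 0.3455 · 0.25 I₀ = 0.08637 I₀.
I₃ = I₂ cos²(12°) = 0.08637 · 0.9568 I₀ = 0.08264 I₀.
I₄ = I₃ cos²(75°) = 0.08264 · 0.06699 I₀ = 0.005536 I₀.
That is 0.5536% of the incident intensity.

≈ 0.554%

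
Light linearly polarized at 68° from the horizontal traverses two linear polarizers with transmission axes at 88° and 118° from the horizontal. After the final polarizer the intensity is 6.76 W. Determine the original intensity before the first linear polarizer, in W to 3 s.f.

I₀ ≈ 10.2 W

I₁ = I₀ cos²(88° − 68°) = I₀ cos²(20°) = 0.883 I₀.
I₂ = I₁ cos²(118° − 88°) = 0.883 I₀ · cos²(30°) = 0.6623 I₀.
So 6.76 W = 0.6623 I₀, giving I₀ = 6.76/0.6623 = 10.21 W.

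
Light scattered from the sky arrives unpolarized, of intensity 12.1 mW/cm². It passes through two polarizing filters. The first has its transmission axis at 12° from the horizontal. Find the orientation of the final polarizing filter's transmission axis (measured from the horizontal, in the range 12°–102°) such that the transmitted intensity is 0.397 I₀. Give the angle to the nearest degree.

Unpolarized light through the first polarizer → I₁ = ½ I₀, now polarized at 12°.
Need I₂/I₀ = 0.397, so cos²(θ − 12°) = 0.397 / 0.5 = 0.794.
θ − 12° = arccos(√0.794) = 27.0°, giving θ ≈ 12 + 27.0 = 39.0°.

θ ≈ 39°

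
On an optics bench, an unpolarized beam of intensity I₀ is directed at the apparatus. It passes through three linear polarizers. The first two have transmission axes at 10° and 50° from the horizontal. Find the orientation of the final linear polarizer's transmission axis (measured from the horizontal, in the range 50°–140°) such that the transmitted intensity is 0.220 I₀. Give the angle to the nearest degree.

θ ≈ 80°

Unpolarized light through the first polarizer → I₁ = ½ I₀, now polarized at 10°.
I₂ = I₁ cos²(50° − 10°) = 0.5 I₀ · cos²(40°) = 0.2934 I₀.
Need I₃/I₀ = 0.22, so cos²(θ − 50°) = 0.22 / 0.2934 = 0.7498.
θ − 50° = arccos(√0.7498) = 30.0°, giving θ ≈ 50 + 30.0 = 80.0°.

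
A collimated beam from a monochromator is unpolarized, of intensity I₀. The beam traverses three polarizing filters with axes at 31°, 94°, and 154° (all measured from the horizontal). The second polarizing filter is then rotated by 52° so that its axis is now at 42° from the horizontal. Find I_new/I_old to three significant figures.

I_new/I_old ≈ 2.62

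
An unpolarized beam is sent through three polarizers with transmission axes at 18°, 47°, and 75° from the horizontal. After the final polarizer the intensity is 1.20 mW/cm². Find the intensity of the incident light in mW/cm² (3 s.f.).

Unpolarized light through the first polarizer → I₁ = ½ I₀, now polarized at 18°.
I₂ = I₁ cos²(47° − 18°) = 0.5 I₀ · cos²(29°) = 0.3825 I₀.
I₃ = I₂ cos²(75° − 47°) = 0.3825 I₀ · cos²(28°) = 0.2982 I₀.
So 1.20 mW/cm² = 0.2982 I₀, giving I₀ = 1.20/0.2982 = 4.024 mW/cm².

I₀ ≈ 4.02 mW/cm²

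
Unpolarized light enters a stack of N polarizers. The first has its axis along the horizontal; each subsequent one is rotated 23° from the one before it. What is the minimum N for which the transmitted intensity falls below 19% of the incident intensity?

First polarizer halves the unpolarized light: factor 1/2.
Each further stage multiplies by cos²(23°) = 0.8473.
After N polarizers: T = 0.5·0.8473^(N−1). Require T < 0.19 ⇒ N−1 > ln(0.19/0.5)/ln(0.8473) = 5.84, so N−1 ≥ 6 and N = 7.
Check: N=7 gives T = 0.185 < 0.19; N=6 gives T = 0.2184.

N = 7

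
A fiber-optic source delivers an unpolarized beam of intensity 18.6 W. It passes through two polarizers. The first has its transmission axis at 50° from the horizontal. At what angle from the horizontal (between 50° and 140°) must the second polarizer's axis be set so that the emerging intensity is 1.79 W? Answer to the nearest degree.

θ ≈ 114°

Unpolarized light through the first polarizer → I₁ = ½ I₀, now polarized at 50°.
Target fraction: 1.79 / 18.6 W = 0.09624 of I₀.
Need I₂/I₀ = 0.09624, so cos²(θ − 50°) = 0.09624 / 0.5 = 0.1925.
θ − 50° = arccos(√0.1925) = 64.0°, giving θ ≈ 50 + 64.0 = 114.0°.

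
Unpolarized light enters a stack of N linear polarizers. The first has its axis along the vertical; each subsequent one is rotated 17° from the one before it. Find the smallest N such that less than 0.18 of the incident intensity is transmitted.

First polarizer halves the unpolarized light: factor 1/2.
Each further stage multiplies by cos²(17°) = 0.9145.
After N polarizers: T = 0.5·0.9145^(N−1). Require T < 0.18 ⇒ N−1 > ln(0.18/0.5)/ln(0.9145) = 11.43, so N−1 ≥ 12 and N = 13.
Check: N=13 gives T = 0.1711 < 0.18; N=12 gives T = 0.1871.

N = 13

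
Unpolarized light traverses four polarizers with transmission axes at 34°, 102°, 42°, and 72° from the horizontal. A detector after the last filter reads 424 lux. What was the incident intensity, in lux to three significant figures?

Unpolarized light through the first polarizer → I₁ = ½ I₀, now polarized at 34°.
I₂ = I₁ cos²(102° − 34°) = 0.5 I₀ · cos²(68°) = 0.07017 I₀.
I₃ = I₂ cos²(42° − 102°) = 0.07017 I₀ · cos²(60°) = 0.01754 I₀.
I₄ = I₃ cos²(72° − 42°) = 0.01754 I₀ · cos²(30°) = 0.01316 I₀.
So 424 lux = 0.01316 I₀, giving I₀ = 424/0.01316 = 3.223e+04 lux.

I₀ ≈ 3.22e4 lux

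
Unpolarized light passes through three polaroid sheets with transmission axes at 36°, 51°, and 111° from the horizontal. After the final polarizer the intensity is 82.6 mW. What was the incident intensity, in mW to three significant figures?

Unpolarized light through the first polarizer → I₁ = ½ I₀, now polarized at 36°.
I₂ = I₁ cos²(51° − 36°) = 0.5 I₀ · cos²(15°) = 0.4665 I₀.
I₃ = I₂ cos²(111° − 51°) = 0.4665 I₀ · cos²(60°) = 0.1166 I₀.
So 82.6 mW = 0.1166 I₀, giving I₀ = 82.6/0.1166 = 708.2 mW.

I₀ ≈ 708 mW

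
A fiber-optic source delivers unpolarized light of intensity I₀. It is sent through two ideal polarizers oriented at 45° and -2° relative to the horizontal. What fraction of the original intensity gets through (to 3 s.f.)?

≈ 0.233 I₀

Unpolarized light through the first polarizer → I₁ = ½ I₀, now polarized at 45°.
I₂ = I₁ cos²(-2° − 45°) = 0.5 I₀ · cos²(47°) = 0.2326 I₀.
Transmitted fraction = 0.2326.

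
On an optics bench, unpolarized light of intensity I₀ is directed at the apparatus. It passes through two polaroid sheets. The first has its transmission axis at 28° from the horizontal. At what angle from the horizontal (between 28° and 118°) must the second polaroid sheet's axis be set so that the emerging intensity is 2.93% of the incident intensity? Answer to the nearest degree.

θ ≈ 104°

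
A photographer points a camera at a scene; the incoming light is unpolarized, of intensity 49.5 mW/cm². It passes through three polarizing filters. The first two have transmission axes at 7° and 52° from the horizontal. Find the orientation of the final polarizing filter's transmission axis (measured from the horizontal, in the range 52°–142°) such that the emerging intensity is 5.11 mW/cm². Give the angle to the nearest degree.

θ ≈ 102°

Unpolarized light through the first polarizer → I₁ = ½ I₀, now polarized at 7°.
I₂ = I₁ cos²(52° − 7°) = 0.5 I₀ · cos²(45°) = 0.25 I₀.
Target fraction: 5.11 / 49.5 mW/cm² = 0.1032 of I₀.
Need I₃/I₀ = 0.1032, so cos²(θ − 52°) = 0.1032 / 0.25 = 0.4129.
θ − 52° = arccos(√0.4129) = 50.0°, giving θ ≈ 52 + 50.0 = 102.0°.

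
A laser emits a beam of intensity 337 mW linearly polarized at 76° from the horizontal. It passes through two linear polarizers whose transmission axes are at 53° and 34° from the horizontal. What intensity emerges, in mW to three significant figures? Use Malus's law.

By Malus's law, I₁ = 337 mW · cos²(23°) = 285.5 mW.
I₂ = I₁ · cos²(19°) = 285.5 · 0.894 = 255.3 mW.

I ≈ 255 mW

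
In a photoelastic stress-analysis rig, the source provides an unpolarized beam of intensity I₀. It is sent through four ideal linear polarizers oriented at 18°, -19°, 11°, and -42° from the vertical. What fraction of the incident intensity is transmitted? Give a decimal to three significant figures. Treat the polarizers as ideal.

≈ 0.0866 I₀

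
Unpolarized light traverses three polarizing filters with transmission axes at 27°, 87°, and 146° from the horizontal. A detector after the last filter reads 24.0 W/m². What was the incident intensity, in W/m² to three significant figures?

I₀ ≈ 724 W/m²

Unpolarized light through the first polarizer → I₁ = ½ I₀, now polarized at 27°.
I₂ = I₁ cos²(87° − 27°) = 0.5 I₀ · cos²(60°) = 0.125 I₀.
I₃ = I₂ cos²(146° − 87°) = 0.125 I₀ · cos²(59°) = 0.03316 I₀.
So 24.0 W/m² = 0.03316 I₀, giving I₀ = 24.0/0.03316 = 723.8 W/m².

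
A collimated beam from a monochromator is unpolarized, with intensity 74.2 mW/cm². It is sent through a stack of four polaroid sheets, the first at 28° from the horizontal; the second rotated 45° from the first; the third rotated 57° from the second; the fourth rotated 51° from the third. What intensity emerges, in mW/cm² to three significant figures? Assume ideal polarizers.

I ≈ 2.18 mW/cm²

Unpolarized light through the first polarizer → I₁ = 74.2 mW/cm²/2 = 37.1 mW/cm², polarized at 28°.
I₂ = I₁ · cos²(45°) = 37.1 · 0.5 = 18.55 mW/cm².
I₃ = I₂ · cos²(57°) = 18.55 · 0.2966 = 5.503 mW/cm².
I₄ = I₃ · cos²(51°) = 5.503 · 0.396 = 2.179 mW/cm².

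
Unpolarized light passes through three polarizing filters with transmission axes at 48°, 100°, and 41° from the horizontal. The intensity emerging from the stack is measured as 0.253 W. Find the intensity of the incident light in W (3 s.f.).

Unpolarized light through the first polarizer → I₁ = ½ I₀, now polarized at 48°.
I₂ = I₁ cos²(100° − 48°) = 0.5 I₀ · cos²(52°) = 0.1895 I₀.
I₃ = I₂ cos²(41° − 100°) = 0.1895 I₀ · cos²(59°) = 0.05027 I₀.
So 0.253 W = 0.05027 I₀, giving I₀ = 0.253/0.05027 = 5.033 W.

I₀ ≈ 5.03 W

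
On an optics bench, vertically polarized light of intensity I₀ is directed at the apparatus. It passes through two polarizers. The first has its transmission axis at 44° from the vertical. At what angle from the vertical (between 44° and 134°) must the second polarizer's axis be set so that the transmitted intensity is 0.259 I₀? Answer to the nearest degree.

I₁ = I₀ cos²(44° − 0°) = I₀ cos²(44°) = 0.5174 I₀.
Need I₂/I₀ = 0.259, so cos²(θ − 44°) = 0.259 / 0.5174 = 0.5005.
θ − 44° = arccos(√0.5005) = 45.0°, giving θ ≈ 44 + 45.0 = 89.0°.

θ ≈ 89°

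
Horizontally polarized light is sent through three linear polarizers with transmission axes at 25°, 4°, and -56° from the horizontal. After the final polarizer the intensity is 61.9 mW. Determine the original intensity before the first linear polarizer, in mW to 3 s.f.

I₁ = I₀ cos²(25° − 0°) = I₀ cos²(25°) = 0.8214 I₀.
I₂ = I₁ cos²(4° − 25°) = 0.8214 I₀ · cos²(21°) = 0.7159 I₀.
I₃ = I₂ cos²(-56° − 4°) = 0.7159 I₀ · cos²(60°) = 0.179 I₀.
So 61.9 mW = 0.179 I₀, giving I₀ = 61.9/0.179 = 345.9 mW.

I₀ ≈ 346 mW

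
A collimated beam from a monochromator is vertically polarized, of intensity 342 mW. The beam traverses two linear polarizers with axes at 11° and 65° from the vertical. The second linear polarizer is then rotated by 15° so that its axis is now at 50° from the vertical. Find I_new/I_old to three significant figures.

I_new/I_old ≈ 1.75

Before rotation:
By Malus's law, I₁ = I₀ cos²(11° − 0°) = I₀ cos²(11°) = 0.9636 I₀.
I₂ = I₁ cos²(65° − 11°) = 0.9636 I₀ · cos²(54°) = 0.3329 I₀.
After rotation:
I₁ = I₀ cos²(11° − 0°) = I₀ cos²(11°) = 0.9636 I₀.
I₂ = I₁ cos²(50° − 11°) = 0.9636 I₀ · cos²(39°) = 0.582 I₀.
Ratio = 0.582 / 0.3329 = 1.748.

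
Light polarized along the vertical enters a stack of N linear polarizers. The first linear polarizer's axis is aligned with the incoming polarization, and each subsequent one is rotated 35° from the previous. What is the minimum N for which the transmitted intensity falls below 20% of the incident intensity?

N = 6

First polarizer is aligned with the polarization: full transmission.
Each further stage multiplies by cos²(35°) = 0.671.
After N polarizers: T = 0.671^(N−1). Require T < 0.20 ⇒ N−1 > ln(0.20)/ln(0.671) = 4.03, so N−1 ≥ 5 and N = 6.
Check: N=6 gives T = 0.136 < 0.20; N=5 gives T = 0.2027.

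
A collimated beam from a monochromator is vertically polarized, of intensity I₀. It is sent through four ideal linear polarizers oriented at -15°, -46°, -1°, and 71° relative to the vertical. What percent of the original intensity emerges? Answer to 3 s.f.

≈ 3.27%

I₁ = I₀ cos²(-15° − 0°) = I₀ cos²(15°) = 0.933 I₀.
I₂ = I₁ cos²(-46° + 15°) = 0.933 I₀ · cos²(31°) = 0.6855 I₀.
I₃ = I₂ cos²(-1° + 46°) = 0.6855 I₀ · cos²(45°) = 0.3428 I₀.
I₄ = I₃ cos²(71° + 1°) = 0.3428 I₀ · cos²(72°) = 0.03273 I₀.
That is 3.273% of the incident intensity.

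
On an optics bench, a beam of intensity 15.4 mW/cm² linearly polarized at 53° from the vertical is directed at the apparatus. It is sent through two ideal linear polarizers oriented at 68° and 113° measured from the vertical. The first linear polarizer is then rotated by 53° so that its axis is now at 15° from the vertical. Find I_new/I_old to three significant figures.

Before rotation:
I₁ = I₀ cos²(68° − 53°) = I₀ cos²(15°) = 0.933 I₀.
I₂ = I₁ cos²(113° − 68°) = 0.933 I₀ · cos²(45°) = 0.4665 I₀.
After rotation:
I₁ = I₀ cos²(15° − 53°) = I₀ cos²(38°) = 0.621 I₀.
Angle between axes 1 and 2: 82°. I₂ = 0.621 I₀ · cos²(82°) = 0.01203 I₀.
Ratio = 0.01203 / 0.4665 = 0.02578.

I_new/I_old ≈ 0.0258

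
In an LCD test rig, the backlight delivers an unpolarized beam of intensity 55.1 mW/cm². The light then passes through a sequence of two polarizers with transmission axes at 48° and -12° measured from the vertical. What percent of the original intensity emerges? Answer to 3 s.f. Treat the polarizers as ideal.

≈ 12.5%

Unpolarized light through the first polarizer → I₁ = 55.1 mW/cm²/2 = 27.55 mW/cm², polarized at 48°.
I₂ = I₁ · cos²(60°) = 27.55 · 0.25 = 6.888 mW/cm².
That is 12.5% of the incident intensity.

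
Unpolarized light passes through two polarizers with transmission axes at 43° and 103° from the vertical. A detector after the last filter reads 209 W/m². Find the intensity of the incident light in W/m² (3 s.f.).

I₀ ≈ 1670 W/m²

Unpolarized light through the first polarizer → I₁ = ½ I₀, now polarized at 43°.
I₂ = I₁ cos²(103° − 43°) = 0.5 I₀ · cos²(60°) = 0.125 I₀.
So 209 W/m² = 0.125 I₀, giving I₀ = 209/0.125 = 1672 W/m².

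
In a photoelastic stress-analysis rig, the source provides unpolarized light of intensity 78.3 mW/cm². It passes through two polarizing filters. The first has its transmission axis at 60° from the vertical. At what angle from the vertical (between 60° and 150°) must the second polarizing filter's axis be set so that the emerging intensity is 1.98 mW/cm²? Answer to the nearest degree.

Unpolarized light through the first polarizer → I₁ = ½ I₀, now polarized at 60°.
Target fraction: 1.98 / 78.3 mW/cm² = 0.02529 of I₀.
Need I₂/I₀ = 0.02529, so cos²(θ − 60°) = 0.02529 / 0.5 = 0.05057.
θ − 60° = arccos(√0.05057) = 77.0°, giving θ ≈ 60 + 77.0 = 137.0°.

θ ≈ 137°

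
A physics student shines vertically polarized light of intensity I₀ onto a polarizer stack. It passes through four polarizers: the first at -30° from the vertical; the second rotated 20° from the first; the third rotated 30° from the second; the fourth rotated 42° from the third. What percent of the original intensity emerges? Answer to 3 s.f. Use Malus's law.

≈ 27.4%

By Malus's law, I₁ = I₀ cos²(-30° − 0°) = I₀ cos²(30°) = 0.75 I₀.
I₂ = I₁ cos²(20°) = 0.75 · 0.883 I₀ = 0.6623 I₀.
I₃ = I₂ cos²(30°) = 0.6623 · 0.75 I₀ = 0.4967 I₀.
I₄ = I₃ cos²(42°) = 0.4967 · 0.5523 I₀ = 0.2743 I₀.
That is 27.43% of the incident intensity.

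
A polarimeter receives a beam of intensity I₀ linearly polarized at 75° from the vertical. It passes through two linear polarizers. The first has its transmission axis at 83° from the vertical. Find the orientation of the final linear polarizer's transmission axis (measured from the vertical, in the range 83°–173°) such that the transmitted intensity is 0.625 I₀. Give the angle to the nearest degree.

θ ≈ 120°

I₁ = I₀ cos²(83° − 75°) = I₀ cos²(8°) = 0.9806 I₀.
Need I₂/I₀ = 0.625, so cos²(θ − 83°) = 0.625 / 0.9806 = 0.6373.
θ − 83° = arccos(√0.6373) = 37.0°, giving θ ≈ 83 + 37.0 = 120.0°.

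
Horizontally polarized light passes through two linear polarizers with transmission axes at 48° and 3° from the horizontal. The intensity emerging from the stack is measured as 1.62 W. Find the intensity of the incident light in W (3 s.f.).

I₁ = I₀ cos²(48° − 0°) = I₀ cos²(48°) = 0.4477 I₀.
I₂ = I₁ cos²(3° − 48°) = 0.4477 I₀ · cos²(45°) = 0.2239 I₀.
So 1.62 W = 0.2239 I₀, giving I₀ = 1.62/0.2239 = 7.236 W.

I₀ ≈ 7.24 W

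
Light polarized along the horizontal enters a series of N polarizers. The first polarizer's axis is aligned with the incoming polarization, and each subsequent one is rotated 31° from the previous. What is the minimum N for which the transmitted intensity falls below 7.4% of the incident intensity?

First polarizer is aligned with the polarization: full transmission.
Each further stage multiplies by cos²(31°) = 0.7347.
After N polarizers: T = 0.7347^(N−1). Require T < 0.074 ⇒ N−1 > ln(0.074)/ln(0.7347) = 8.45, so N−1 ≥ 9 and N = 10.
Check: N=10 gives T = 0.0624 < 0.074; N=9 gives T = 0.08493.

N = 10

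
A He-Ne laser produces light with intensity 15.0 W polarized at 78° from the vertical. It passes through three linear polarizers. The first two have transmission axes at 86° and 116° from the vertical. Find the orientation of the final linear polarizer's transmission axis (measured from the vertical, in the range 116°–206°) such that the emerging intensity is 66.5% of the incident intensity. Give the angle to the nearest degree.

By Malus's law, I₁ = I₀ cos²(86° − 78°) = I₀ cos²(8°) = 0.9806 I₀.
I₂ = I₁ cos²(116° − 86°) = 0.9806 I₀ · cos²(30°) = 0.7355 I₀.
Need I₃/I₀ = 0.665, so cos²(θ − 116°) = 0.665 / 0.7355 = 0.9042.
θ − 116° = arccos(√0.9042) = 18.0°, giving θ ≈ 116 + 18.0 = 134.0°.

θ ≈ 134°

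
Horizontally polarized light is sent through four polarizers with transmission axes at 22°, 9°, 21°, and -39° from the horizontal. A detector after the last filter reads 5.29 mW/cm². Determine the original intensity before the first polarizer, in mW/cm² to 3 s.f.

I₀ ≈ 27.1 mW/cm²

I₁ = I₀ cos²(22° − 0°) = I₀ cos²(22°) = 0.8597 I₀.
I₂ = I₁ cos²(9° − 22°) = 0.8597 I₀ · cos²(13°) = 0.8162 I₀.
I₃ = I₂ cos²(21° − 9°) = 0.8162 I₀ · cos²(12°) = 0.7809 I₀.
I₄ = I₃ cos²(-39° − 21°) = 0.7809 I₀ · cos²(60°) = 0.1952 I₀.
So 5.29 mW/cm² = 0.1952 I₀, giving I₀ = 5.29/0.1952 = 27.1 mW/cm².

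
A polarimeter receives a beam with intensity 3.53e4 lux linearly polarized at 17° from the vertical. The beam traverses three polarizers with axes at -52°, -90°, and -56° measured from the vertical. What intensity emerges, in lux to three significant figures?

I ≈ 1930 lux

By Malus's law, I₁ = 3.53e4 lux · cos²(69°) = 4533 lux.
I₂ = I₁ · cos²(38°) = 4533 · 0.621 = 2815 lux.
I₃ = I₂ · cos²(34°) = 2815 · 0.6873 = 1935 lux.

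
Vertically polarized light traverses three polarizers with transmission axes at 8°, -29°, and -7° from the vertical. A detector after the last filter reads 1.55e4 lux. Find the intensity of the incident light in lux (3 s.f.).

I₁ = I₀ cos²(8° − 0°) = I₀ cos²(8°) = 0.9806 I₀.
I₂ = I₁ cos²(-29° − 8°) = 0.9806 I₀ · cos²(37°) = 0.6255 I₀.
I₃ = I₂ cos²(-7° + 29°) = 0.6255 I₀ · cos²(22°) = 0.5377 I₀.
So 1.55e4 lux = 0.5377 I₀, giving I₀ = 1.55e4/0.5377 = 2.883e+04 lux.

I₀ ≈ 2.88e4 lux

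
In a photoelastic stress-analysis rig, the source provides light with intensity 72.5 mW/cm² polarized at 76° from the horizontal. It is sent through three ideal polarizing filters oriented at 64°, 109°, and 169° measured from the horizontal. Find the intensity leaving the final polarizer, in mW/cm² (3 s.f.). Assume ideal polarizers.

I ≈ 8.67 mW/cm²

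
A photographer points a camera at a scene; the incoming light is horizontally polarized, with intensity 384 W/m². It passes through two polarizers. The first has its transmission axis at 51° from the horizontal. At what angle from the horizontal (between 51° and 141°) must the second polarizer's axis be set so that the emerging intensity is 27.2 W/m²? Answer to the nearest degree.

θ ≈ 116°

By Malus's law, I₁ = I₀ cos²(51° − 0°) = I₀ cos²(51°) = 0.396 I₀.
Target fraction: 27.2 / 384 W/m² = 0.07083 of I₀.
Need I₂/I₀ = 0.07083, so cos²(θ − 51°) = 0.07083 / 0.396 = 0.1789.
θ − 51° = arccos(√0.1789) = 65.0°, giving θ ≈ 51 + 65.0 = 116.0°.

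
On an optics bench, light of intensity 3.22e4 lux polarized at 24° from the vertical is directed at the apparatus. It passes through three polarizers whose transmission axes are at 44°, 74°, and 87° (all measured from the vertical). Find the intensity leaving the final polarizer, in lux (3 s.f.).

I₁ = 3.22e4 lux · cos²(20°) = 2.843e+04 lux.
I₂ = I₁ · cos²(30°) = 2.843e+04 · 0.75 = 2.132e+04 lux.
I₃ = I₂ · cos²(13°) = 2.132e+04 · 0.9494 = 2.025e+04 lux.

I ≈ 2.02e4 lux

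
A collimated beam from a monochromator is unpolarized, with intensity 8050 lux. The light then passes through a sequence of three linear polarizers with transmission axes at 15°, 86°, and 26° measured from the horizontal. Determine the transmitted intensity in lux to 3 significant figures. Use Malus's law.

I ≈ 107 lux

Unpolarized light through the first polarizer → I₁ = 8050 lux/2 = 4025 lux, polarized at 15°.
I₂ = I₁ · cos²(71°) = 4025 · 0.106 = 426.6 lux.
I₃ = I₂ · cos²(60°) = 426.6 · 0.25 = 106.7 lux.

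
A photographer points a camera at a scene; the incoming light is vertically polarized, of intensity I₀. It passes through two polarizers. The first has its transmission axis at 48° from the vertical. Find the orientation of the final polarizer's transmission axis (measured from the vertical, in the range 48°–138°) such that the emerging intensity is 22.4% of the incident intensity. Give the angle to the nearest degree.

I₁ = I₀ cos²(48° − 0°) = I₀ cos²(48°) = 0.4477 I₀.
Need I₂/I₀ = 0.224, so cos²(θ − 48°) = 0.224 / 0.4477 = 0.5003.
θ − 48° = arccos(√0.5003) = 45.0°, giving θ ≈ 48 + 45.0 = 93.0°.

θ ≈ 93°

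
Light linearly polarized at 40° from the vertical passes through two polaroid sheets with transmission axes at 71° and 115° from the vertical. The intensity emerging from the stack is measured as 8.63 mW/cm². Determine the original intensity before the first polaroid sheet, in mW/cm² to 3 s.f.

I₀ ≈ 22.7 mW/cm²

By Malus's law, I₁ = I₀ cos²(71° − 40°) = I₀ cos²(31°) = 0.7347 I₀.
I₂ = I₁ cos²(115° − 71°) = 0.7347 I₀ · cos²(44°) = 0.3802 I₀.
So 8.63 mW/cm² = 0.3802 I₀, giving I₀ = 8.63/0.3802 = 22.7 mW/cm².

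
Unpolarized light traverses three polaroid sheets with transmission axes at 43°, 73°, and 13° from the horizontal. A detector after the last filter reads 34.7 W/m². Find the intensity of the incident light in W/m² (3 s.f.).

Unpolarized light through the first polarizer → I₁ = ½ I₀, now polarized at 43°.
I₂ = I₁ cos²(73° − 43°) = 0.5 I₀ · cos²(30°) = 0.375 I₀.
I₃ = I₂ cos²(13° − 73°) = 0.375 I₀ · cos²(60°) = 0.09375 I₀.
So 34.7 W/m² = 0.09375 I₀, giving I₀ = 34.7/0.09375 = 370.1 W/m².

I₀ ≈ 370 W/m²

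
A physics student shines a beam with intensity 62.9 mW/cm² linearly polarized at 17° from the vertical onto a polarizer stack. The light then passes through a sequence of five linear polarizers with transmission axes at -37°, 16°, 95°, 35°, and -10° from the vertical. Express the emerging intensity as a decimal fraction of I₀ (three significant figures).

I/I₀ ≈ 0.000569

I₁ = 62.9 mW/cm² · cos²(54°) = 21.73 mW/cm².
I₂ = I₁ · cos²(53°) = 21.73 · 0.3622 = 7.871 mW/cm².
I₃ = I₂ · cos²(79°) = 7.871 · 0.03641 = 0.2866 mW/cm².
I₄ = I₃ · cos²(60°) = 0.2866 · 0.25 = 0.07164 mW/cm².
I₅ = I₄ · cos²(45°) = 0.07164 · 0.5 = 0.03582 mW/cm².
Transmitted fraction = 0.0005695.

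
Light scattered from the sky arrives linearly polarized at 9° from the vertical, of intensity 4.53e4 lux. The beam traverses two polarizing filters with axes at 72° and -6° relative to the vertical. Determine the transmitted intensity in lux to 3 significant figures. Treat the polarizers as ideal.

I ≈ 404 lux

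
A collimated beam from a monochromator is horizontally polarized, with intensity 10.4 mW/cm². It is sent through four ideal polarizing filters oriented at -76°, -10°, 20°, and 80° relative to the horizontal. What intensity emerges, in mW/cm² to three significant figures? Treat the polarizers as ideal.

I ≈ 0.0189 mW/cm²

By Malus's law, I₁ = 10.4 mW/cm² · cos²(76°) = 0.6087 mW/cm².
I₂ = I₁ · cos²(66°) = 0.6087 · 0.1654 = 0.1007 mW/cm².
I₃ = I₂ · cos²(30°) = 0.1007 · 0.75 = 0.07552 mW/cm².
I₄ = I₃ · cos²(60°) = 0.07552 · 0.25 = 0.01888 mW/cm².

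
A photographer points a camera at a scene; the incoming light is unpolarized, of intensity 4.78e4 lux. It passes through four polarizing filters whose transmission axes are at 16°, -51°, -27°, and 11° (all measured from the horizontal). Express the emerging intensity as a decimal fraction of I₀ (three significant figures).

I/I₀ ≈ 0.0396

Unpolarized light through the first polarizer → I₁ = 4.78e4 lux/2 = 2.39e+04 lux, polarized at 16°.
I₂ = I₁ · cos²(67°) = 2.39e+04 · 0.1527 = 3649 lux.
I₃ = I₂ · cos²(24°) = 3649 · 0.8346 = 3045 lux.
I₄ = I₃ · cos²(38°) = 3045 · 0.621 = 1891 lux.
Transmitted fraction = 0.03956.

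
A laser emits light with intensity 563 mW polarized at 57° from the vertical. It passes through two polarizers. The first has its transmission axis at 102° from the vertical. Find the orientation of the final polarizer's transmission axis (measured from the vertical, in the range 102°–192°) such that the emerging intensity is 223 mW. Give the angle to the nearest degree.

By Malus's law, I₁ = I₀ cos²(102° − 57°) = I₀ cos²(45°) = 0.5 I₀.
Target fraction: 223 / 563 mW = 0.3961 of I₀.
Need I₂/I₀ = 0.3961, so cos²(θ − 102°) = 0.3961 / 0.5 = 0.7922.
θ − 102° = arccos(√0.7922) = 27.1°, giving θ ≈ 102 + 27.1 = 129.1°.

θ ≈ 129°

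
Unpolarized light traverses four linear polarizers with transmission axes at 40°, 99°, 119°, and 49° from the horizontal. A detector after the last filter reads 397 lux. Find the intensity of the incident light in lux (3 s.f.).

Unpolarized light through the first polarizer → I₁ = ½ I₀, now polarized at 40°.
I₂ = I₁ cos²(99° − 40°) = 0.5 I₀ · cos²(59°) = 0.1326 I₀.
I₃ = I₂ cos²(119° − 99°) = 0.1326 I₀ · cos²(20°) = 0.1171 I₀.
I₄ = I₃ cos²(49° − 119°) = 0.1171 I₀ · cos²(70°) = 0.0137 I₀.
So 397 lux = 0.0137 I₀, giving I₀ = 397/0.0137 = 2.898e+04 lux.

I₀ ≈ 2.90e4 lux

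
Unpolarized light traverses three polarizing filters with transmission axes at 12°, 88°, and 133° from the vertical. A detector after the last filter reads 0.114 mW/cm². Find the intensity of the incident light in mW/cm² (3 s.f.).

I₀ ≈ 7.79 mW/cm²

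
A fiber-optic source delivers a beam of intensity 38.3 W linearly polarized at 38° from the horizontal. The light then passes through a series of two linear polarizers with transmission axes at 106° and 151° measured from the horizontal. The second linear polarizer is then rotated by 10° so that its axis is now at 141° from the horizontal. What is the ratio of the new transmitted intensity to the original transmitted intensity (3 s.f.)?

I_new/I_old ≈ 1.34

Before rotation:
I₁ = I₀ cos²(106° − 38°) = I₀ cos²(68°) = 0.1403 I₀.
I₂ = I₁ cos²(151° − 106°) = 0.1403 I₀ · cos²(45°) = 0.07017 I₀.
After rotation:
I₁ = I₀ cos²(106° − 38°) = I₀ cos²(68°) = 0.1403 I₀.
I₂ = I₁ cos²(141° − 106°) = 0.1403 I₀ · cos²(35°) = 0.09416 I₀.
Ratio = 0.09416 / 0.07017 = 1.342.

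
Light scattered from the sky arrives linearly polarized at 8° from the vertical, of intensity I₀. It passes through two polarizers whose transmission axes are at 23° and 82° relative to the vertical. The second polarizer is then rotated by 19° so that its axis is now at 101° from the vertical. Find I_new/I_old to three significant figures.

I_new/I_old ≈ 0.163

Before rotation:
I₁ = I₀ cos²(23° − 8°) = I₀ cos²(15°) = 0.933 I₀.
I₂ = I₁ cos²(82° − 23°) = 0.933 I₀ · cos²(59°) = 0.2475 I₀.
After rotation:
I₁ = I₀ cos²(23° − 8°) = I₀ cos²(15°) = 0.933 I₀.
I₂ = I₁ cos²(101° − 23°) = 0.933 I₀ · cos²(78°) = 0.04033 I₀.
Ratio = 0.04033 / 0.2475 = 0.163.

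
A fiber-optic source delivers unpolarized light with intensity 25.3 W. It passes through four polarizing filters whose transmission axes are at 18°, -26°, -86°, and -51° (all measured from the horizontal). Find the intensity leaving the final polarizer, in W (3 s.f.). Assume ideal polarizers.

Unpolarized light through the first polarizer → I₁ = 25.3 W/2 = 12.65 W, polarized at 18°.
I₂ = I₁ · cos²(44°) = 12.65 · 0.5174 = 6.546 W.
I₃ = I₂ · cos²(60°) = 6.546 · 0.25 = 1.636 W.
I₄ = I₃ · cos²(35°) = 1.636 · 0.671 = 1.098 W.

I ≈ 1.10 W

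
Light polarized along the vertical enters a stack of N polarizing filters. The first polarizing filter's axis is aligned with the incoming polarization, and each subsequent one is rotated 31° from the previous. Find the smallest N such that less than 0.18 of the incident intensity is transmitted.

N = 7

First polarizer is aligned with the polarization: full transmission.
Each further stage multiplies by cos²(31°) = 0.7347.
After N polarizers: T = 0.7347^(N−1). Require T < 0.18 ⇒ N−1 > ln(0.18)/ln(0.7347) = 5.56, so N−1 ≥ 6 and N = 7.
Check: N=7 gives T = 0.1573 < 0.18; N=6 gives T = 0.2141.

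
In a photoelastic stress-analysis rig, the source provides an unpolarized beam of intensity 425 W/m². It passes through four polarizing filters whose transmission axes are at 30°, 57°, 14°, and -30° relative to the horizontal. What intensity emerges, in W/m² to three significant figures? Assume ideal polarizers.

Unpolarized light through the first polarizer → I₁ = 425 W/m²/2 = 212.5 W/m², polarized at 30°.
I₂ = I₁ · cos²(27°) = 212.5 · 0.7939 = 168.7 W/m².
I₃ = I₂ · cos²(43°) = 168.7 · 0.5349 = 90.24 W/m².
I₄ = I₃ · cos²(44°) = 90.24 · 0.5174 = 46.69 W/m².

I ≈ 46.7 W/m²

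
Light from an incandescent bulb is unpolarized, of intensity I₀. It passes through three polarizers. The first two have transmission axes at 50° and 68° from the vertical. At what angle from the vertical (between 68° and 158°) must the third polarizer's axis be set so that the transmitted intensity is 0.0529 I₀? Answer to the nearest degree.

θ ≈ 138°

Unpolarized light through the first polarizer → I₁ = ½ I₀, now polarized at 50°.
I₂ = I₁ cos²(68° − 50°) = 0.5 I₀ · cos²(18°) = 0.4523 I₀.
Need I₃/I₀ = 0.0529, so cos²(θ − 68°) = 0.0529 / 0.4523 = 0.117.
θ − 68° = arccos(√0.117) = 70.0°, giving θ ≈ 68 + 70.0 = 138.0°.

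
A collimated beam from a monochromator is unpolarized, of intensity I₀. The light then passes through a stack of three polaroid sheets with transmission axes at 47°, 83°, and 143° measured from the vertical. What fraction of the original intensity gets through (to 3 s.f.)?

Unpolarized light through the first polarizer → I₁ = ½ I₀, now polarized at 47°.
I₂ = I₁ cos²(83° − 47°) = 0.5 I₀ · cos²(36°) = 0.3273 I₀.
I₃ = I₂ cos²(143° − 83°) = 0.3273 I₀ · cos²(60°) = 0.08181 I₀.
Transmitted fraction = 0.08181.

≈ 0.0818 I₀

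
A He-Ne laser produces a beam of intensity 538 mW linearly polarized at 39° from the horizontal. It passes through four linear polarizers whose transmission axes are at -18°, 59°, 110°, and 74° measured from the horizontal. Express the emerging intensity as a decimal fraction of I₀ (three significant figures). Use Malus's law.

I/I₀ ≈ 0.00389

By Malus's law, I₁ = 538 mW · cos²(57°) = 159.6 mW.
I₂ = I₁ · cos²(77°) = 159.6 · 0.0506 = 8.076 mW.
I₃ = I₂ · cos²(51°) = 8.076 · 0.396 = 3.198 mW.
I₄ = I₃ · cos²(36°) = 3.198 · 0.6545 = 2.093 mW.
Transmitted fraction = 0.003891.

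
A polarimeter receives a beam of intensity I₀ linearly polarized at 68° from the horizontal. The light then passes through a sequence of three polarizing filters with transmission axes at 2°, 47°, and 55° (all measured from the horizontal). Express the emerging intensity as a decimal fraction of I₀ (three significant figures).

≈ 0.0811 I₀

I₁ = I₀ cos²(2° − 68°) = I₀ cos²(66°) = 0.1654 I₀.
I₂ = I₁ cos²(47° − 2°) = 0.1654 I₀ · cos²(45°) = 0.08272 I₀.
I₃ = I₂ cos²(55° − 47°) = 0.08272 I₀ · cos²(8°) = 0.08112 I₀.
Transmitted fraction = 0.08112.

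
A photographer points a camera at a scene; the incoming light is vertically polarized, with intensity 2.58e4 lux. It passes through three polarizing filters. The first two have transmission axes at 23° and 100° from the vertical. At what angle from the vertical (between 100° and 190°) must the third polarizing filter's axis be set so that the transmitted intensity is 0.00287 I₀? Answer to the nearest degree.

θ ≈ 175°

I₁ = I₀ cos²(23° − 0°) = I₀ cos²(23°) = 0.8473 I₀.
I₂ = I₁ cos²(100° − 23°) = 0.8473 I₀ · cos²(77°) = 0.04288 I₀.
Need I₃/I₀ = 0.00287, so cos²(θ − 100°) = 0.00287 / 0.04288 = 0.06694.
θ − 100° = arccos(√0.06694) = 75.0°, giving θ ≈ 100 + 75.0 = 175.0°.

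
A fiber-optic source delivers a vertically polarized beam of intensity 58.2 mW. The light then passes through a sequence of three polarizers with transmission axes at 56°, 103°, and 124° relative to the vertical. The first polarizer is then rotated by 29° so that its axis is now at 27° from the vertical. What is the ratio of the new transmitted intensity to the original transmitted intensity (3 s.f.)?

I_new/I_old ≈ 0.319

Before rotation:
I₁ = I₀ cos²(56° − 0°) = I₀ cos²(56°) = 0.3127 I₀.
I₂ = I₁ cos²(103° − 56°) = 0.3127 I₀ · cos²(47°) = 0.1454 I₀.
I₃ = I₂ cos²(124° − 103°) = 0.1454 I₀ · cos²(21°) = 0.1268 I₀.
After rotation:
I₁ = I₀ cos²(27° − 0°) = I₀ cos²(27°) = 0.7939 I₀.
I₂ = I₁ cos²(103° − 27°) = 0.7939 I₀ · cos²(76°) = 0.04646 I₀.
I₃ = I₂ cos²(124° − 103°) = 0.04646 I₀ · cos²(21°) = 0.0405 I₀.
Ratio = 0.0405 / 0.1268 = 0.3195.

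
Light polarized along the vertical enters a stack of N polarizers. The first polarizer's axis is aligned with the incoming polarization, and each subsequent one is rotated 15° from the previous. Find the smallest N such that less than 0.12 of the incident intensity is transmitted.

N = 32

First polarizer is aligned with the polarization: full transmission.
Each further stage multiplies by cos²(15°) = 0.933.
After N polarizers: T = 0.933^(N−1). Require T < 0.12 ⇒ N−1 > ln(0.12)/ln(0.933) = 30.58, so N−1 ≥ 31 and N = 32.
Check: N=32 gives T = 0.1166 < 0.12; N=31 gives T = 0.1249.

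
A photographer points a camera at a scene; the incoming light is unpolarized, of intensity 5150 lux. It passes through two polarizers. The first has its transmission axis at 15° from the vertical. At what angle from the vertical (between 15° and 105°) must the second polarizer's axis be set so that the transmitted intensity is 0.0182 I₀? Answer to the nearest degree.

θ ≈ 94°

Unpolarized light through the first polarizer → I₁ = ½ I₀, now polarized at 15°.
Need I₂/I₀ = 0.0182, so cos²(θ − 15°) = 0.0182 / 0.5 = 0.0364.
θ − 15° = arccos(√0.0364) = 79.0°, giving θ ≈ 15 + 79.0 = 94.0°.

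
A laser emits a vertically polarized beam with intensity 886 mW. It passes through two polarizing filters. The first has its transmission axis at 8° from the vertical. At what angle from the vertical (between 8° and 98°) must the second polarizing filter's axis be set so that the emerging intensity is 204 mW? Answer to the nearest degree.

θ ≈ 69°

By Malus's law, I₁ = I₀ cos²(8° − 0°) = I₀ cos²(8°) = 0.9806 I₀.
Target fraction: 204 / 886 mW = 0.2302 of I₀.
Need I₂/I₀ = 0.2302, so cos²(θ − 8°) = 0.2302 / 0.9806 = 0.2348.
θ − 8° = arccos(√0.2348) = 61.0°, giving θ ≈ 8 + 61.0 = 69.0°.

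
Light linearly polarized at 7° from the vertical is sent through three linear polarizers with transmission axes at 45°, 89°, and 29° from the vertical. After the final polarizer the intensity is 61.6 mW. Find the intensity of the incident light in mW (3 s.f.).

I₀ ≈ 767 mW

By Malus's law, I₁ = I₀ cos²(45° − 7°) = I₀ cos²(38°) = 0.621 I₀.
I₂ = I₁ cos²(89° − 45°) = 0.621 I₀ · cos²(44°) = 0.3213 I₀.
I₃ = I₂ cos²(29° − 89°) = 0.3213 I₀ · cos²(60°) = 0.08033 I₀.
So 61.6 mW = 0.08033 I₀, giving I₀ = 61.6/0.08033 = 766.8 mW.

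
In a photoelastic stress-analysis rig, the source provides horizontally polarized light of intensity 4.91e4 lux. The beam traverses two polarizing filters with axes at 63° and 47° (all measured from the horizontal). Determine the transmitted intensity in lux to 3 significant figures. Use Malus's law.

I ≈ 9350 lux

By Malus's law, I₁ = 4.91e4 lux · cos²(63°) = 1.012e+04 lux.
I₂ = I₁ · cos²(16°) = 1.012e+04 · 0.924 = 9351 lux.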